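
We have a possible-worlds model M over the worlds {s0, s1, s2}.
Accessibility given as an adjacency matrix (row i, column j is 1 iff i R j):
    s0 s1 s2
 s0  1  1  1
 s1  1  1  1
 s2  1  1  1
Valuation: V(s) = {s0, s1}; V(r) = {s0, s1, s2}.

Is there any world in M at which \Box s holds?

No

Let φ = \Box s. Evaluate φ at each world:
  s0 (successors {s0, s1, s2}): φ is false.
  s1 (successors {s0, s1, s2}): φ is false.
  s2 (successors {s0, s1, s2}): φ is false.
For instance, at s0:
  At s0: \Box s requires s at every successor {s0, s1, s2}.
    s fails at s2, so \Box s is false at s0.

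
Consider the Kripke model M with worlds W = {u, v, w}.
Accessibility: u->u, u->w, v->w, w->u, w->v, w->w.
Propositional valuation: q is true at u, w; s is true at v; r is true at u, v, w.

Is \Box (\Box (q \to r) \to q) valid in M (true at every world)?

No

Let φ = \Box (\Box (q \to r) \to q). Evaluate φ at each world:
  u (successors {u, w}): φ is true.
  v (successors {w}): φ is true.
  w (successors {u, v, w}): φ is false.
Detail at w (counterexample):
  At w: \Box (\Box (q \to r) \to q) requires \Box (q \to r) \to q at every successor {u, v, w}.
    \Box (q \to r) \to q fails at v, so \Box (\Box (q \to r) \to q) is false at w.
      At v: \Box (q \to r) is true, q is false, so \Box (q \to r) \to q is false.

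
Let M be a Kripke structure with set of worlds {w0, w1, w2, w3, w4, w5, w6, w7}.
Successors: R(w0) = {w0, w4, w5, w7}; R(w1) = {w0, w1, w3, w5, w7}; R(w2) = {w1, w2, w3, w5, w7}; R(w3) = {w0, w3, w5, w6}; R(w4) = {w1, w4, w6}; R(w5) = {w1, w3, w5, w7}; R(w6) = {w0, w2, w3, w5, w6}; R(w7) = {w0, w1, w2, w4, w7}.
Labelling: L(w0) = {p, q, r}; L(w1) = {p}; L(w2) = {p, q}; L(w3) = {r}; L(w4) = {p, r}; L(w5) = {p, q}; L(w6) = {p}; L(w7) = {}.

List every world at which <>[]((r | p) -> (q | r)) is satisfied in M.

w0, w1, w3, w6, w7

Let φ = <>[]((r | p) -> (q | r)). Evaluate φ at each world:
  w0 (successors {w0, w4, w5, w7}): φ is true.
  w1 (successors {w0, w1, w3, w5, w7}): φ is true.
  w2 (successors {w1, w2, w3, w5, w7}): φ is false.
  w3 (successors {w0, w3, w5, w6}): φ is true.
  w4 (successors {w1, w4, w6}): φ is false.
  w5 (successors {w1, w3, w5, w7}): φ is false.
  w6 (successors {w0, w2, w3, w5, w6}): φ is true.
  w7 (successors {w0, w1, w2, w4, w7}): φ is true.
For instance, at w3:
  At w3: <>[]((r | p) -> (q | r)) requires []((r | p) -> (q | r)) at some successor in {w0, w3, w5, w6}.
    []((r | p) -> (q | r)) holds at w0, so <>[]((r | p) -> (q | r)) is true at w3.
      At w0: []((r | p) -> (q | r)) requires (r | p) -> (q | r) at every successor {w0, w4, w5, w7}.
        At w0: (r | p) -> (q | r) is true.
        At w4: (r | p) -> (q | r) is true.
        At w5: (r | p) -> (q | r) is true.
        At w7: (r | p) -> (q | r) is true.
      So []((r | p) -> (q | r)) is true at w0.
Satisfying worlds: {w0, w1, w3, w6, w7}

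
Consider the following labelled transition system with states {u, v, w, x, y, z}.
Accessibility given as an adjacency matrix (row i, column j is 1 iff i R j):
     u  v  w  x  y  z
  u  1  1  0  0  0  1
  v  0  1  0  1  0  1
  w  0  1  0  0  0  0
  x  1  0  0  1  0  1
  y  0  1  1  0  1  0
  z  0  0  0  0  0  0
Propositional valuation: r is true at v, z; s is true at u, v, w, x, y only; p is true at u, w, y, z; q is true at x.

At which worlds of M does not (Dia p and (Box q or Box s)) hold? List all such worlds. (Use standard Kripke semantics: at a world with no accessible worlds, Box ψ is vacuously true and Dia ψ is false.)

Let φ = not (Dia p and (Box q or Box s)). Evaluate φ at each world:
  u (successors {u, v, z}): φ is true.
  v (successors {v, x, z}): φ is true.
  w (successors {v}): φ is true.
  x (successors {u, x, z}): φ is true.
  y (successors {v, w, y}): φ is false.
  z (successors ∅): φ is true.
For instance, at w:
  At w: Dia p and (Box q or Box s) is false, so not (Dia p and (Box q or Box s)) is true.
    At w: Dia p is false, Box q or Box s is true, so Dia p and (Box q or Box s) is false.
      At w: Dia p requires p at some successor in {v}.
        At v: p is false.
      So Dia p is false at w.
      At w: Box q is false, Box s is true, so Box q or Box s is true.
Satisfying worlds: {u, v, w, x, z}

u, v, w, x, z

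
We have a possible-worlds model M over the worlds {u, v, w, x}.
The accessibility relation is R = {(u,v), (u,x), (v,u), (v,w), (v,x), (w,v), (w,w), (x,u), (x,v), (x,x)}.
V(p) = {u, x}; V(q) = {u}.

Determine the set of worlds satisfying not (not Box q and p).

v, w

Let φ = not (not Box q and p). Evaluate φ at each world:
  u (successors {v, x}): φ is false.
  v (successors {u, w, x}): φ is true.
  w (successors {v, w}): φ is true.
  x (successors {u, v, x}): φ is false.
For instance, at v:
  At v: not Box q and p is false, so not (not Box q and p) is true.
    At v: not Box q is true, p is false, so not Box q and p is false.
      At v: Box q is false, so not Box q is true.
Satisfying worlds: {v, w}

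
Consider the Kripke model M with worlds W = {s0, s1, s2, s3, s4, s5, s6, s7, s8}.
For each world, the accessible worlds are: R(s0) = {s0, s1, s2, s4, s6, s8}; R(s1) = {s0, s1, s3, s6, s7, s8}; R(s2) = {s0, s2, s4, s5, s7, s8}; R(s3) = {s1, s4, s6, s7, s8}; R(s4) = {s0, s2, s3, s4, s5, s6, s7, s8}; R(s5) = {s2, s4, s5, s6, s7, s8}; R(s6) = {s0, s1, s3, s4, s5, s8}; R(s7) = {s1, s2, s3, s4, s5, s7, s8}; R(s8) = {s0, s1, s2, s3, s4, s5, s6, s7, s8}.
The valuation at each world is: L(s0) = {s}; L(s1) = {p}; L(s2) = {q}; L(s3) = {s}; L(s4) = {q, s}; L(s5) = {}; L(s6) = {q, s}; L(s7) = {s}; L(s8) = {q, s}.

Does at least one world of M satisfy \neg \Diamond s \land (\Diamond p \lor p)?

Let φ = \neg \Diamond s \land (\Diamond p \lor p). Evaluate φ at each world:
  s0 (successors {s0, s1, s2, s4, s6, s8}): φ is false.
  s1 (successors {s0, s1, s3, s6, s7, s8}): φ is false.
  s2 (successors {s0, s2, s4, s5, s7, s8}): φ is false.
  s3 (successors {s1, s4, s6, s7, s8}): φ is false.
  s4 (successors {s0, s2, s3, s4, s5, s6, s7, s8}): φ is false.
  s5 (successors {s2, s4, s5, s6, s7, s8}): φ is false.
  s6 (successors {s0, s1, s3, s4, s5, s8}): φ is false.
  s7 (successors {s1, s2, s3, s4, s5, s7, s8}): φ is false.
  s8 (successors {s0, s1, s2, s3, s4, s5, s6, s7, s8}): φ is false.
For instance, at s7:
  At s7: \neg \Diamond s is false, \Diamond p \lor p is true, so \neg \Diamond s \land (\Diamond p \lor p) is false.
    At s7: \Diamond s is true, so \neg \Diamond s is false.
      At s7: \Diamond s requires s at some successor in {s1, s2, s3, s4, s5, s7, s8}.
        s holds at s3, so \Diamond s is true at s7.
    At s7: \Diamond p is true, p is false, so \Diamond p \lor p is true.
      At s7: \Diamond p requires p at some successor in {s1, s2, s3, s4, s5, s7, s8}.
        p holds at s1, so \Diamond p is true at s7.

No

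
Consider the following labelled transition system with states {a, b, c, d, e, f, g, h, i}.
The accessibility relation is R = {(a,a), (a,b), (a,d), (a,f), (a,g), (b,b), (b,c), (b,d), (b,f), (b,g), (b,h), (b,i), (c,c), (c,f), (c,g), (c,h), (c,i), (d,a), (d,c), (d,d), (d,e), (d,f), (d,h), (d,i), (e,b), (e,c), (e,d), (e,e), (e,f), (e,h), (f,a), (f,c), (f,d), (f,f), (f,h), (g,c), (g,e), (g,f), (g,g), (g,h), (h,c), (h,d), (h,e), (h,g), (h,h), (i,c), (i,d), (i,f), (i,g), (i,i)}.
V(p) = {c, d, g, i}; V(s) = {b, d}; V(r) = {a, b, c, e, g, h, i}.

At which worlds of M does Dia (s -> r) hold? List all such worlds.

a, b, c, d, e, f, g, h, i

Let φ = Dia (s -> r). Evaluate φ at each world:
  a (successors {a, b, d, f, g}): φ is true.
  b (successors {b, c, d, f, g, h, i}): φ is true.
  c (successors {c, f, g, h, i}): φ is true.
  d (successors {a, c, d, e, f, h, i}): φ is true.
  e (successors {b, c, d, e, f, h}): φ is true.
  f (successors {a, c, d, f, h}): φ is true.
  g (successors {c, e, f, g, h}): φ is true.
  h (successors {c, d, e, g, h}): φ is true.
  i (successors {c, d, f, g, i}): φ is true.
For instance, at b:
  At b: Dia (s -> r) requires s -> r at some successor in {b, c, d, f, g, h, i}.
    s -> r holds at b, so Dia (s -> r) is true at b.
Satisfying worlds: {a, b, c, d, e, f, g, h, i}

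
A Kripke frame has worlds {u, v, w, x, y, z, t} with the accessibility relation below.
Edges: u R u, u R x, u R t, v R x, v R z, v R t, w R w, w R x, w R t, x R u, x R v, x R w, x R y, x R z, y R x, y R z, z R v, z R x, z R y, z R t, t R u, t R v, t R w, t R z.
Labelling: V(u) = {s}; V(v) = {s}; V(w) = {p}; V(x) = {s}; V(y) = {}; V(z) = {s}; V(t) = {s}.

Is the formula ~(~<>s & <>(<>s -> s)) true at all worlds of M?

Yes

Let φ = ~(~<>s & <>(<>s -> s)). Evaluate φ at each world:
  u (successors {u, x, t}): φ is true.
  v (successors {x, z, t}): φ is true.
  w (successors {w, x, t}): φ is true.
  x (successors {u, v, w, y, z}): φ is true.
  y (successors {x, z}): φ is true.
  z (successors {v, x, y, t}): φ is true.
  t (successors {u, v, w, z}): φ is true.
For instance, at z:
  At z: ~<>s & <>(<>s -> s) is false, so ~(~<>s & <>(<>s -> s)) is true.
    At z: ~<>s is false, <>(<>s -> s) is true, so ~<>s & <>(<>s -> s) is false.
      At z: <>s is true, so ~<>s is false.
      At z: <>(<>s -> s) requires <>s -> s at some successor in {v, x, y, t}.
        <>s -> s holds at v, so <>(<>s -> s) is true at z.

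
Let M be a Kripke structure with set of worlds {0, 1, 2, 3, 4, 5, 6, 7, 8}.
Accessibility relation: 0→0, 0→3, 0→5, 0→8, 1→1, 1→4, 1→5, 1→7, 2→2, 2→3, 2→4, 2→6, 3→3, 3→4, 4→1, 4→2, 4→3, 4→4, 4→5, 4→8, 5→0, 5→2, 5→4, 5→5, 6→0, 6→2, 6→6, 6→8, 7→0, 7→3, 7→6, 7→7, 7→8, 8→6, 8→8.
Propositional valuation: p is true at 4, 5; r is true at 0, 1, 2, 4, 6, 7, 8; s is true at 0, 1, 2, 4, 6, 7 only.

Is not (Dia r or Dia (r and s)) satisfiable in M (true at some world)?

Let φ = not (Dia r or Dia (r and s)). Evaluate φ at each world:
  0 (successors {0, 3, 5, 8}): φ is false.
  1 (successors {1, 4, 5, 7}): φ is false.
  2 (successors {2, 3, 4, 6}): φ is false.
  3 (successors {3, 4}): φ is false.
  4 (successors {1, 2, 3, 4, 5, 8}): φ is false.
  5 (successors {0, 2, 4, 5}): φ is false.
  6 (successors {0, 2, 6, 8}): φ is false.
  7 (successors {0, 3, 6, 7, 8}): φ is false.
  8 (successors {6, 8}): φ is false.
For instance, at 1:
  At 1: Dia r or Dia (r and s) is true, so not (Dia r or Dia (r and s)) is false.
    At 1: Dia r is true, Dia (r and s) is true, so Dia r or Dia (r and s) is true.
      At 1: Dia r requires r at some successor in {1, 4, 5, 7}.
        r holds at 1, so Dia r is true at 1.
      At 1: Dia (r and s) requires r and s at some successor in {1, 4, 5, 7}.
        r and s holds at 1, so Dia (r and s) is true at 1.

No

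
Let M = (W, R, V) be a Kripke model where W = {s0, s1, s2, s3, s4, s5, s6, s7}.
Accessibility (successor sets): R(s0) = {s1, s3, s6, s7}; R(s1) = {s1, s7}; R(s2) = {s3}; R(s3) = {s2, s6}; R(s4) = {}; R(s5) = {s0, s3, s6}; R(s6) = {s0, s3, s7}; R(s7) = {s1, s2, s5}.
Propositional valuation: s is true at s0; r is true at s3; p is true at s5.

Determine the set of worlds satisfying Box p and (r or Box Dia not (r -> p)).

s4

Let φ = Box p and (r or Box Dia not (r -> p)). Evaluate φ at each world:
  s0 (successors {s1, s3, s6, s7}): φ is false.
  s1 (successors {s1, s7}): φ is false.
  s2 (successors {s3}): φ is false.
  s3 (successors {s2, s6}): φ is false.
  s4 (successors ∅): φ is true.
  s5 (successors {s0, s3, s6}): φ is false.
  s6 (successors {s0, s3, s7}): φ is false.
  s7 (successors {s1, s2, s5}): φ is false.
For instance, at s6:
  At s6: Box p is false, r or Box Dia not (r -> p) is false, so Box p and (r or Box Dia not (r -> p)) is false.
    At s6: Box p requires p at every successor {s0, s3, s7}.
      p fails at s0, so Box p is false at s6.
    At s6: r is false, Box Dia not (r -> p) is false, so r or Box Dia not (r -> p) is false.
      At s6: Box Dia not (r -> p) requires Dia not (r -> p) at every successor {s0, s3, s7}.
        Dia not (r -> p) fails at s3, so Box Dia not (r -> p) is false at s6.
Satisfying worlds: {s4}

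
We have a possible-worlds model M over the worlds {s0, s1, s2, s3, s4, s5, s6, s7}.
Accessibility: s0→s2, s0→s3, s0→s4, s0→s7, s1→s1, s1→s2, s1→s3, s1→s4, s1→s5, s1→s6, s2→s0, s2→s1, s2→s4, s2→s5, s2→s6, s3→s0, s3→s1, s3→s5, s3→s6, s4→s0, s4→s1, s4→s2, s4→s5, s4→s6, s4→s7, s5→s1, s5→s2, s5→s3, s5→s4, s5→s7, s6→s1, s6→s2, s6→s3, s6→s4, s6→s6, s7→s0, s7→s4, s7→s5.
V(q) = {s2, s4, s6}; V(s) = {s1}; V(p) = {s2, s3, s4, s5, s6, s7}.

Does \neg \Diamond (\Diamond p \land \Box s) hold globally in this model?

Yes

Let φ = \neg \Diamond (\Diamond p \land \Box s). Evaluate φ at each world:
  s0 (successors {s2, s3, s4, s7}): φ is true.
  s1 (successors {s1, s2, s3, s4, s5, s6}): φ is true.
  s2 (successors {s0, s1, s4, s5, s6}): φ is true.
  s3 (successors {s0, s1, s5, s6}): φ is true.
  s4 (successors {s0, s1, s2, s5, s6, s7}): φ is true.
  s5 (successors {s1, s2, s3, s4, s7}): φ is true.
  s6 (successors {s1, s2, s3, s4, s6}): φ is true.
  s7 (successors {s0, s4, s5}): φ is true.
For instance, at s2:
  At s2: \Diamond (\Diamond p \land \Box s) is false, so \neg \Diamond (\Diamond p \land \Box s) is true.
    At s2: \Diamond (\Diamond p \land \Box s) requires \Diamond p \land \Box s at some successor in {s0, s1, s4, s5, s6}.
      At s0: \Diamond p \land \Box s is false.
      At s1: \Diamond p \land \Box s is false.
      At s4: \Diamond p \land \Box s is false.
      At s5: \Diamond p \land \Box s is false.
      At s6: \Diamond p \land \Box s is false.
    So \Diamond (\Diamond p \land \Box s) is false at s2.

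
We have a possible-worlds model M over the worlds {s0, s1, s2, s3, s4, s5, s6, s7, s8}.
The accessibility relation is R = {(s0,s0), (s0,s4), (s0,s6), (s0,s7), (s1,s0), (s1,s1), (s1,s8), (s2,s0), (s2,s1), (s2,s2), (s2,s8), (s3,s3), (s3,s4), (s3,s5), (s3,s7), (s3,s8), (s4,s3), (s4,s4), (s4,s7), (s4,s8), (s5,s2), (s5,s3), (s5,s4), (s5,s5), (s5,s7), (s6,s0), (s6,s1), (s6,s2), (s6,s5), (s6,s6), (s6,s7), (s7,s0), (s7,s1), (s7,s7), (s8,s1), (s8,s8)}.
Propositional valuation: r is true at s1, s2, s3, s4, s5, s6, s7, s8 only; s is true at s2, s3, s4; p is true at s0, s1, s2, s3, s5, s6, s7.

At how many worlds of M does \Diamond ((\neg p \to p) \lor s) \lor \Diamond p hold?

Let φ = \Diamond ((\neg p \to p) \lor s) \lor \Diamond p. Evaluate φ at each world:
  s0 (successors {s0, s4, s6, s7}): φ is true.
  s1 (successors {s0, s1, s8}): φ is true.
  s2 (successors {s0, s1, s2, s8}): φ is true.
  s3 (successors {s3, s4, s5, s7, s8}): φ is true.
  s4 (successors {s3, s4, s7, s8}): φ is true.
  s5 (successors {s2, s3, s4, s5, s7}): φ is true.
  s6 (successors {s0, s1, s2, s5, s6, s7}): φ is true.
  s7 (successors {s0, s1, s7}): φ is true.
  s8 (successors {s1, s8}): φ is true.
For instance, at s1:
  At s1: \Diamond ((\neg p \to p) \lor s) is true, \Diamond p is true, so \Diamond ((\neg p \to p) \lor s) \lor \Diamond p is true.
    At s1: \Diamond ((\neg p \to p) \lor s) requires (\neg p \to p) \lor s at some successor in {s0, s1, s8}.
      (\neg p \to p) \lor s holds at s0, so \Diamond ((\neg p \to p) \lor s) is true at s1.
    At s1: \Diamond p requires p at some successor in {s0, s1, s8}.
      p holds at s0, so \Diamond p is true at s1.
Satisfying worlds: {s0, s1, s2, s3, s4, s5, s6, s7, s8}

9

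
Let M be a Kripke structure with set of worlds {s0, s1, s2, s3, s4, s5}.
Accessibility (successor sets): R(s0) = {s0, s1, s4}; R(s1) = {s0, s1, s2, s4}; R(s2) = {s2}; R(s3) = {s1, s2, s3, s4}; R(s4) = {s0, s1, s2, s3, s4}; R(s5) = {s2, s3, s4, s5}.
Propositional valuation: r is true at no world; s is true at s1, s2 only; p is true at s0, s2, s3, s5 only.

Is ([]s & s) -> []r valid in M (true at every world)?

No

Recall that []ψ holds at a world iff ψ holds at every accessible world, and <>ψ holds iff ψ holds at some accessible world.
Let φ = ([]s & s) -> []r. Evaluate φ at each world:
  s0 (successors {s0, s1, s4}): φ is true.
  s1 (successors {s0, s1, s2, s4}): φ is true.
  s2 (successors {s2}): φ is false.
  s3 (successors {s1, s2, s3, s4}): φ is true.
  s4 (successors {s0, s1, s2, s3, s4}): φ is true.
  s5 (successors {s2, s3, s4, s5}): φ is true.
Detail at s2 (counterexample):
  At s2: []s & s is true, []r is false, so ([]s & s) -> []r is false.
    At s2: []s is true, s is true, so []s & s is true.
      At s2: []s requires s at every successor {s2}.
        At s2: s is true.
      So []s is true at s2.
    At s2: []r requires r at every successor {s2}.
      r fails at s2, so []r is false at s2.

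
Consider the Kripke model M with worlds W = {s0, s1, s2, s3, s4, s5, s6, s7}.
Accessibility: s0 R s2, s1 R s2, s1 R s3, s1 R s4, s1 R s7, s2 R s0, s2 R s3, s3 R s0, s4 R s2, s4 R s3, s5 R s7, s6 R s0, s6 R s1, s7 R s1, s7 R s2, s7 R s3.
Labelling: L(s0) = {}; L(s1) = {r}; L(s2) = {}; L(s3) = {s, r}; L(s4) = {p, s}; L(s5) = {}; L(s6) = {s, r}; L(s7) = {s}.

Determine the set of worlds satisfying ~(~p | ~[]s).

none

Let φ = ~(~p | ~[]s). Evaluate φ at each world:
  s0 (successors {s2}): φ is false.
  s1 (successors {s2, s3, s4, s7}): φ is false.
  s2 (successors {s0, s3}): φ is false.
  s3 (successors {s0}): φ is false.
  s4 (successors {s2, s3}): φ is false.
  s5 (successors {s7}): φ is false.
  s6 (successors {s0, s1}): φ is false.
  s7 (successors {s1, s2, s3}): φ is false.
For instance, at s4:
  At s4: ~p | ~[]s is true, so ~(~p | ~[]s) is false.
    At s4: ~p is false, ~[]s is true, so ~p | ~[]s is true.
      At s4: []s is false, so ~[]s is true.
Satisfying worlds: none.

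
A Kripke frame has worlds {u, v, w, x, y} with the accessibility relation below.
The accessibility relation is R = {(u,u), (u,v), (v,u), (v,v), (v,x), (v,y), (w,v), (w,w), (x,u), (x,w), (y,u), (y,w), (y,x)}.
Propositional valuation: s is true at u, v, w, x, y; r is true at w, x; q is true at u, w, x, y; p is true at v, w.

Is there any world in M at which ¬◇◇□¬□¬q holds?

No

Let φ = ¬◇◇□¬□¬q. Evaluate φ at each world:
  u (successors {u, v}): φ is false.
  v (successors {u, v, x, y}): φ is false.
  w (successors {v, w}): φ is false.
  x (successors {u, w}): φ is false.
  y (successors {u, w, x}): φ is false.
For instance, at u:
  At u: ◇◇□¬□¬q is true, so ¬◇◇□¬□¬q is false.
    At u: ◇◇□¬□¬q requires ◇□¬□¬q at some successor in {u, v}.
      ◇□¬□¬q holds at u, so ◇◇□¬□¬q is true at u.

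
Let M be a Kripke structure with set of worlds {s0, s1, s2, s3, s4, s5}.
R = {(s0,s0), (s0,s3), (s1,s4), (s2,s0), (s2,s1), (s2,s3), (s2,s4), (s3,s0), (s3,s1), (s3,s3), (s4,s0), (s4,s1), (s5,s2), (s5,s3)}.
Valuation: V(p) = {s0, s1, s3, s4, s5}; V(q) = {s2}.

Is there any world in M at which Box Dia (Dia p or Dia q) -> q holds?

Let φ = Box Dia (Dia p or Dia q) -> q. Evaluate φ at each world:
  s0 (successors {s0, s3}): φ is false.
  s1 (successors {s4}): φ is false.
  s2 (successors {s0, s1, s3, s4}): φ is true.
  s3 (successors {s0, s1, s3}): φ is false.
  s4 (successors {s0, s1}): φ is false.
  s5 (successors {s2, s3}): φ is false.
Detail at s2 (witness):
  At s2: Box Dia (Dia p or Dia q) is true, q is true, so Box Dia (Dia p or Dia q) -> q is true.
    At s2: Box Dia (Dia p or Dia q) requires Dia (Dia p or Dia q) at every successor {s0, s1, s3, s4}.
      At s0: Dia (Dia p or Dia q) is true.
      At s1: Dia (Dia p or Dia q) is true.
      At s3: Dia (Dia p or Dia q) is true.
      At s4: Dia (Dia p or Dia q) is true.
    So Box Dia (Dia p or Dia q) is true at s2.

Yes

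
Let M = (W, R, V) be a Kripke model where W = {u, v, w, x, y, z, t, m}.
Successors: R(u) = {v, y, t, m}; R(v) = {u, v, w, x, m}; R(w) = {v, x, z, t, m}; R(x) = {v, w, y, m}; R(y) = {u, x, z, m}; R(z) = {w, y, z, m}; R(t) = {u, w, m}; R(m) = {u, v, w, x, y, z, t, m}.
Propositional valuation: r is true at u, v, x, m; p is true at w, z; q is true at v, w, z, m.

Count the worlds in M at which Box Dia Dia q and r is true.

Recall that Box ψ holds at a world iff ψ holds at every accessible world, and Dia ψ holds iff ψ holds at some accessible world.
Let φ = Box Dia Dia q and r. Evaluate φ at each world:
  u (successors {v, y, t, m}): φ is true.
  v (successors {u, v, w, x, m}): φ is true.
  w (successors {v, x, z, t, m}): φ is false.
  x (successors {v, w, y, m}): φ is true.
  y (successors {u, x, z, m}): φ is false.
  z (successors {w, y, z, m}): φ is false.
  t (successors {u, w, m}): φ is false.
  m (successors {u, v, w, x, y, z, t, m}): φ is true.
For instance, at u:
  At u: Box Dia Dia q is true, r is true, so Box Dia Dia q and r is true.
    At u: Box Dia Dia q requires Dia Dia q at every successor {v, y, t, m}.
      At v: Dia Dia q is true.
      At y: Dia Dia q is true.
      At t: Dia Dia q is true.
      At m: Dia Dia q is true.
    So Box Dia Dia q is true at u.
Satisfying worlds: {u, v, x, m}

4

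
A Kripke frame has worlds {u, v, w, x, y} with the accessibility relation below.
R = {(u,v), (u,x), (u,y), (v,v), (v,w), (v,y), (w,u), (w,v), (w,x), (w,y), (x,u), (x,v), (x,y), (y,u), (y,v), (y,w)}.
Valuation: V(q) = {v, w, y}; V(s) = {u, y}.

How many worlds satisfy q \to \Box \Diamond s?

Recall that \Box ψ holds at a world iff ψ holds at every accessible world, and \Diamond ψ holds iff ψ holds at some accessible world.
Let φ = q \to \Box \Diamond s. Evaluate φ at each world:
  u (successors {v, x, y}): φ is true.
  v (successors {v, w, y}): φ is true.
  w (successors {u, v, x, y}): φ is true.
  x (successors {u, v, y}): φ is true.
  y (successors {u, v, w}): φ is true.
For instance, at y:
  At y: q is true, \Box \Diamond s is true, so q \to \Box \Diamond s is true.
    At y: \Box \Diamond s requires \Diamond s at every successor {u, v, w}.
      At u: \Diamond s is true.
      At v: \Diamond s is true.
      At w: \Diamond s is true.
    So \Box \Diamond s is true at y.
Satisfying worlds: {u, v, w, x, y}

5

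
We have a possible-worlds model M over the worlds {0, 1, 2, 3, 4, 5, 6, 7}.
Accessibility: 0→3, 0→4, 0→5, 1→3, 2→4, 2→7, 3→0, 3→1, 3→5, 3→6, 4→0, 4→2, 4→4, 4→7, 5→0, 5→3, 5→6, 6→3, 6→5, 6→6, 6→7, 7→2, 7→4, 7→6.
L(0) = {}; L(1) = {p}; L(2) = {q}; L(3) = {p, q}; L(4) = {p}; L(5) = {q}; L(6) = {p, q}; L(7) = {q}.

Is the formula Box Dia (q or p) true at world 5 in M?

Yes

At 5: Box Dia (q or p) requires Dia (q or p) at every successor {0, 3, 6}.
    At 0: Dia (q or p) requires q or p at some successor in {3, 4, 5}.
      q or p holds at 3, so Dia (q or p) is true at 0.
    At 3: Dia (q or p) requires q or p at some successor in {0, 1, 5, 6}.
      q or p holds at 1, so Dia (q or p) is true at 3.
    At 6: Dia (q or p) requires q or p at some successor in {3, 5, 6, 7}.
      q or p holds at 3, so Dia (q or p) is true at 6.
So Box Dia (q or p) is true at 5.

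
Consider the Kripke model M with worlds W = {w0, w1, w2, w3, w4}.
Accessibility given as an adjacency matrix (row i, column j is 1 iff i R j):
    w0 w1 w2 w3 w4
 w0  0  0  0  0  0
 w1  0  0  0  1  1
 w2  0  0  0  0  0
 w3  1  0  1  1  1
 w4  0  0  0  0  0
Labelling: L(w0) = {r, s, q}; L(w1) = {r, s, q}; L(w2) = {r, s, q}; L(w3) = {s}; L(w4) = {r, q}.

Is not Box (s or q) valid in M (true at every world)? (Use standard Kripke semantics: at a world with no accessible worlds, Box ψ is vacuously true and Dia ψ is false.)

Let φ = not Box (s or q). Evaluate φ at each world:
  w0 (successors ∅): φ is false.
  w1 (successors {w3, w4}): φ is false.
  w2 (successors ∅): φ is false.
  w3 (successors {w0, w2, w3, w4}): φ is false.
  w4 (successors ∅): φ is false.
Detail at w0 (counterexample):
  At w0: Box (s or q) is true, so not Box (s or q) is false.
    At w0: no accessible worlds, so Box (s or q) holds vacuously.

No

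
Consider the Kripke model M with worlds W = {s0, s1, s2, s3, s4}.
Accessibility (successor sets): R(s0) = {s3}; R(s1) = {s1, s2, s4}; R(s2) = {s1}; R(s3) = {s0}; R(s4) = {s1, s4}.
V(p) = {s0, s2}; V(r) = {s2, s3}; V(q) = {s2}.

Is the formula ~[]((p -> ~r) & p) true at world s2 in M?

At s2: []((p -> ~r) & p) is false, so ~[]((p -> ~r) & p) is true.
  At s2: []((p -> ~r) & p) requires (p -> ~r) & p at every successor {s1}.
    (p -> ~r) & p fails at s1, so []((p -> ~r) & p) is false at s2.

Yes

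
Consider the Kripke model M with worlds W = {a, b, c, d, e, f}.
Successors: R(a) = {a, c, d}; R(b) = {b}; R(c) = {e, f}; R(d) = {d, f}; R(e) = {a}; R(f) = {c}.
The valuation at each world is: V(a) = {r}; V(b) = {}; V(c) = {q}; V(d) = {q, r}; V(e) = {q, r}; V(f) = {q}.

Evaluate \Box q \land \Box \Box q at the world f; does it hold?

Yes

At f: \Box q is true, \Box \Box q is true, so \Box q \land \Box \Box q is true.
  At f: \Box q requires q at every successor {c}.
    At c: q is true.
  So \Box q is true at f.
  At f: \Box \Box q requires \Box q at every successor {c}.
      At c: \Box q requires q at every successor {e, f}.
        At e: q is true.
        At f: q is true.
      So \Box q is true at c.
  So \Box \Box q is true at f.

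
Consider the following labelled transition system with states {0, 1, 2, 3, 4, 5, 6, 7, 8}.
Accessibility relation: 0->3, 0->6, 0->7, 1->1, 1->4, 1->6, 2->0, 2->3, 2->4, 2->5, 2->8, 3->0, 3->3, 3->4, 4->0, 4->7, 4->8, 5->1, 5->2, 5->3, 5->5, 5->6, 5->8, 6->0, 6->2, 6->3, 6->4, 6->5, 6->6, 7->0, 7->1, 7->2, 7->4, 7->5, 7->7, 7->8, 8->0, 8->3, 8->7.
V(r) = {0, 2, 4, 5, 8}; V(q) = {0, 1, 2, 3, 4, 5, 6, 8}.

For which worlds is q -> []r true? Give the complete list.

7

Recall that []ψ holds at a world iff ψ holds at every accessible world, and <>ψ holds iff ψ holds at some accessible world.
Let φ = q -> []r. Evaluate φ at each world:
  0 (successors {3, 6, 7}): φ is false.
  1 (successors {1, 4, 6}): φ is false.
  2 (successors {0, 3, 4, 5, 8}): φ is false.
  3 (successors {0, 3, 4}): φ is false.
  4 (successors {0, 7, 8}): φ is false.
  5 (successors {1, 2, 3, 5, 6, 8}): φ is false.
  6 (successors {0, 2, 3, 4, 5, 6}): φ is false.
  7 (successors {0, 1, 2, 4, 5, 7, 8}): φ is true.
  8 (successors {0, 3, 7}): φ is false.
For instance, at 4:
  At 4: q is true, []r is false, so q -> []r is false.
    At 4: []r requires r at every successor {0, 7, 8}.
      r fails at 7, so []r is false at 4.
Satisfying worlds: {7}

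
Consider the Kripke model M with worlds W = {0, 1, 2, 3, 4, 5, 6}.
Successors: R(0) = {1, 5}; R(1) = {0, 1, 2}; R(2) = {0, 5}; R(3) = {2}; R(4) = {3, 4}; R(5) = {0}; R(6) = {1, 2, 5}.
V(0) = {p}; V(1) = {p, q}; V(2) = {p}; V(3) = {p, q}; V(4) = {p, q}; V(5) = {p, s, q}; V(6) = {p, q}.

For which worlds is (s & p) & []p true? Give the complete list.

5

Let φ = (s & p) & []p. Evaluate φ at each world:
  0 (successors {1, 5}): φ is false.
  1 (successors {0, 1, 2}): φ is false.
  2 (successors {0, 5}): φ is false.
  3 (successors {2}): φ is false.
  4 (successors {3, 4}): φ is false.
  5 (successors {0}): φ is true.
  6 (successors {1, 2, 5}): φ is false.
For instance, at 1:
  At 1: s & p is false, []p is true, so (s & p) & []p is false.
    At 1: []p requires p at every successor {0, 1, 2}.
      At 0: p is true.
      At 1: p is true.
      At 2: p is true.
    So []p is true at 1.
Satisfying worlds: {5}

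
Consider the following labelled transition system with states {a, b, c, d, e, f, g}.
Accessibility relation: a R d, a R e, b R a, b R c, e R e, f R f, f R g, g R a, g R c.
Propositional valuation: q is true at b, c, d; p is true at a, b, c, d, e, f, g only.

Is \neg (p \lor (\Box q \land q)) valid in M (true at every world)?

Let φ = \neg (p \lor (\Box q \land q)). Evaluate φ at each world:
  a (successors {d, e}): φ is false.
  b (successors {a, c}): φ is false.
  c (successors ∅): φ is false.
  d (successors ∅): φ is false.
  e (successors {e}): φ is false.
  f (successors {f, g}): φ is false.
  g (successors {a, c}): φ is false.
Detail at a (counterexample):
  At a: p \lor (\Box q \land q) is true, so \neg (p \lor (\Box q \land q)) is false.
    At a: p is true, \Box q \land q is false, so p \lor (\Box q \land q) is true.
      At a: \Box q is false, q is false, so \Box q \land q is false.

No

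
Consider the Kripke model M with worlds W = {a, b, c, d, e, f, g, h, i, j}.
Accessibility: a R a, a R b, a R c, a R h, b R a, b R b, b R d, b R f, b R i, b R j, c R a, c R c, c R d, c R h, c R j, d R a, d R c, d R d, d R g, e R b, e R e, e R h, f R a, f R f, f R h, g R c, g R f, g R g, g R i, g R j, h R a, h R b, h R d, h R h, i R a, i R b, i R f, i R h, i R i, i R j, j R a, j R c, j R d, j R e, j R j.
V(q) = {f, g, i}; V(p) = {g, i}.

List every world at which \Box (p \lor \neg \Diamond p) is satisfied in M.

f, g

Let φ = \Box (p \lor \neg \Diamond p). Evaluate φ at each world:
  a (successors {a, b, c, h}): φ is false.
  b (successors {a, b, d, f, i, j}): φ is false.
  c (successors {a, c, d, h, j}): φ is false.
  d (successors {a, c, d, g}): φ is false.
  e (successors {b, e, h}): φ is false.
  f (successors {a, f, h}): φ is true.
  g (successors {c, f, g, i, j}): φ is true.
  h (successors {a, b, d, h}): φ is false.
  i (successors {a, b, f, h, i, j}): φ is false.
  j (successors {a, c, d, e, j}): φ is false.
For instance, at g:
  At g: \Box (p \lor \neg \Diamond p) requires p \lor \neg \Diamond p at every successor {c, f, g, i, j}.
    At c: p \lor \neg \Diamond p is true.
    At f: p \lor \neg \Diamond p is true.
    At g: p \lor \neg \Diamond p is true.
    At i: p \lor \neg \Diamond p is true.
    At j: p \lor \neg \Diamond p is true.
  So \Box (p \lor \neg \Diamond p) is true at g.
Satisfying worlds: {f, g}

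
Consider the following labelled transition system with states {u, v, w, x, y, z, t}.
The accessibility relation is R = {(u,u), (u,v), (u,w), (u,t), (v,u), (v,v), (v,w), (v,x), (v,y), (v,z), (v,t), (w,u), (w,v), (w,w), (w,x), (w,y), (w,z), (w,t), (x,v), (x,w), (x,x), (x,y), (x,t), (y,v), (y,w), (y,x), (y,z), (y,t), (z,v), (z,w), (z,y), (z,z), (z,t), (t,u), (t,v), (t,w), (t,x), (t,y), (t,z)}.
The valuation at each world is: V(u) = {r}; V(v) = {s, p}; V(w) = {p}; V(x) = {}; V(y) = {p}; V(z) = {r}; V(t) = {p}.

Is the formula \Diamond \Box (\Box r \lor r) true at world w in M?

At w: \Diamond \Box (\Box r \lor r) requires \Box (\Box r \lor r) at some successor in {u, v, w, x, y, z, t}.
  At u: \Box (\Box r \lor r) is false.
  At v: \Box (\Box r \lor r) is false.
  At w: \Box (\Box r \lor r) is false.
  At x: \Box (\Box r \lor r) is false.
  At y: \Box (\Box r \lor r) is false.
  At z: \Box (\Box r \lor r) is false.
  At t: \Box (\Box r \lor r) is false.
So \Diamond \Box (\Box r \lor r) is false at w.

No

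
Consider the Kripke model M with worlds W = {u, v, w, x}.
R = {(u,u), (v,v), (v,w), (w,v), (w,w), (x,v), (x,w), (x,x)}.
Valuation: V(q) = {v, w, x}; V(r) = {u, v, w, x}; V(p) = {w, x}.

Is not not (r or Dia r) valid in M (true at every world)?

Let φ = not not (r or Dia r). Evaluate φ at each world:
  u (successors {u}): φ is true.
  v (successors {v, w}): φ is true.
  w (successors {v, w}): φ is true.
  x (successors {v, w, x}): φ is true.
For instance, at x:
  At x: not (r or Dia r) is false, so not not (r or Dia r) is true.
    At x: r or Dia r is true, so not (r or Dia r) is false.
      At x: r is true, Dia r is true, so r or Dia r is true.

Yes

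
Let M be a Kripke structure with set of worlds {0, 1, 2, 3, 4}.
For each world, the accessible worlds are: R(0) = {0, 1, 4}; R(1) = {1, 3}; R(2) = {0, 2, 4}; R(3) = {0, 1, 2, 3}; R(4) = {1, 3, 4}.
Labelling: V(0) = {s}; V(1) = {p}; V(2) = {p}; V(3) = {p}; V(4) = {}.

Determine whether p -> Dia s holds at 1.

Recall that Dia ψ holds at a world iff ψ holds at some accessible world.
At 1: p is true, Dia s is false, so p -> Dia s is false.
  At 1: Dia s requires s at some successor in {1, 3}.
    At 1: s is false.
    At 3: s is false.
  So Dia s is false at 1.

No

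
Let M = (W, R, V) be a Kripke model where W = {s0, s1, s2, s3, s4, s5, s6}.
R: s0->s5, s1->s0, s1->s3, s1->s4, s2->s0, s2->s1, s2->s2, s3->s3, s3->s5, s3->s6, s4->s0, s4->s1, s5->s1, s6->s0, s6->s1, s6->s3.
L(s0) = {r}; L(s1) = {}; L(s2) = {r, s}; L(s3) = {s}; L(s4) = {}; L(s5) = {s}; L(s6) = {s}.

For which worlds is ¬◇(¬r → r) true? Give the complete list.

s0, s3, s5

Recall that ◇ψ holds at a world iff ψ holds at some accessible world.
Let φ = ¬◇(¬r → r). Evaluate φ at each world:
  s0 (successors {s5}): φ is true.
  s1 (successors {s0, s3, s4}): φ is false.
  s2 (successors {s0, s1, s2}): φ is false.
  s3 (successors {s3, s5, s6}): φ is true.
  s4 (successors {s0, s1}): φ is false.
  s5 (successors {s1}): φ is true.
  s6 (successors {s0, s1, s3}): φ is false.
For instance, at s5:
  At s5: ◇(¬r → r) is false, so ¬◇(¬r → r) is true.
    At s5: ◇(¬r → r) requires ¬r → r at some successor in {s1}.
      At s1: ¬r → r is false.
    So ◇(¬r → r) is false at s5.
Satisfying worlds: {s0, s3, s5}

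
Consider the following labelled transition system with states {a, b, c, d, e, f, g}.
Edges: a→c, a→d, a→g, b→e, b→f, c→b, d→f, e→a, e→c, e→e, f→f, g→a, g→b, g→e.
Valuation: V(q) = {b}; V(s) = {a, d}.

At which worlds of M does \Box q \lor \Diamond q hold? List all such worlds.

Let φ = \Box q \lor \Diamond q. Evaluate φ at each world:
  a (successors {c, d, g}): φ is false.
  b (successors {e, f}): φ is false.
  c (successors {b}): φ is true.
  d (successors {f}): φ is false.
  e (successors {a, c, e}): φ is false.
  f (successors {f}): φ is false.
  g (successors {a, b, e}): φ is true.
For instance, at g:
  At g: \Box q is false, \Diamond q is true, so \Box q \lor \Diamond q is true.
    At g: \Box q requires q at every successor {a, b, e}.
      q fails at a, so \Box q is false at g.
    At g: \Diamond q requires q at some successor in {a, b, e}.
      q holds at b, so \Diamond q is true at g.
Satisfying worlds: {c, g}

c, g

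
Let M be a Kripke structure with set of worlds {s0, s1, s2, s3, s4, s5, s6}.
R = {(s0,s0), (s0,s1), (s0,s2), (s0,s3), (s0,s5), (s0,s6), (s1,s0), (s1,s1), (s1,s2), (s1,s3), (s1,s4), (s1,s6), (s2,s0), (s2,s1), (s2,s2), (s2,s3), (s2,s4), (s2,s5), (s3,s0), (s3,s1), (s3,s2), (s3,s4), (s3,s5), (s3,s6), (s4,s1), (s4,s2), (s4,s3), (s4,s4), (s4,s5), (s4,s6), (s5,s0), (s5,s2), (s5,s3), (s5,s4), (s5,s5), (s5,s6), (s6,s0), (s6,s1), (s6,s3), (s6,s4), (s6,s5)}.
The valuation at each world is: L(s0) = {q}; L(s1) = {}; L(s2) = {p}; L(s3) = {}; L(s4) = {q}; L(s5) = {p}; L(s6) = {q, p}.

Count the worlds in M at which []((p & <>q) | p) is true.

0

Let φ = []((p & <>q) | p). Evaluate φ at each world:
  s0 (successors {s0, s1, s2, s3, s5, s6}): φ is false.
  s1 (successors {s0, s1, s2, s3, s4, s6}): φ is false.
  s2 (successors {s0, s1, s2, s3, s4, s5}): φ is false.
  s3 (successors {s0, s1, s2, s4, s5, s6}): φ is false.
  s4 (successors {s1, s2, s3, s4, s5, s6}): φ is false.
  s5 (successors {s0, s2, s3, s4, s5, s6}): φ is false.
  s6 (successors {s0, s1, s3, s4, s5}): φ is false.
For instance, at s5:
  At s5: []((p & <>q) | p) requires (p & <>q) | p at every successor {s0, s2, s3, s4, s5, s6}.
    (p & <>q) | p fails at s0, so []((p & <>q) | p) is false at s5.
      At s0: p & <>q is false, p is false, so (p & <>q) | p is false.
Satisfying worlds: none.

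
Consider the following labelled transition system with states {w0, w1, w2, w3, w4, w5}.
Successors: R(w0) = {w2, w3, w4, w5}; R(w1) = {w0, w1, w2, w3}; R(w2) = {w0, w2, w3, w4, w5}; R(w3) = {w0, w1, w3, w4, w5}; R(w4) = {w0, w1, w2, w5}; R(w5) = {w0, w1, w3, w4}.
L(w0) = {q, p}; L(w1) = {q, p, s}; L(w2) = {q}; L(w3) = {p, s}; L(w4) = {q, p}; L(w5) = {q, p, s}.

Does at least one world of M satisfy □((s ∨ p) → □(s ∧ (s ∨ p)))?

No

Recall that □ψ holds at a world iff ψ holds at every accessible world, and ◇ψ holds iff ψ holds at some accessible world.
Let φ = □((s ∨ p) → □(s ∧ (s ∨ p))). Evaluate φ at each world:
  w0 (successors {w2, w3, w4, w5}): φ is false.
  w1 (successors {w0, w1, w2, w3}): φ is false.
  w2 (successors {w0, w2, w3, w4, w5}): φ is false.
  w3 (successors {w0, w1, w3, w4, w5}): φ is false.
  w4 (successors {w0, w1, w2, w5}): φ is false.
  w5 (successors {w0, w1, w3, w4}): φ is false.
For instance, at w2:
  At w2: □((s ∨ p) → □(s ∧ (s ∨ p))) requires (s ∨ p) → □(s ∧ (s ∨ p)) at every successor {w0, w2, w3, w4, w5}.
    (s ∨ p) → □(s ∧ (s ∨ p)) fails at w0, so □((s ∨ p) → □(s ∧ (s ∨ p))) is false at w2.
      At w0: s ∨ p is true, □(s ∧ (s ∨ p)) is false, so (s ∨ p) → □(s ∧ (s ∨ p)) is false.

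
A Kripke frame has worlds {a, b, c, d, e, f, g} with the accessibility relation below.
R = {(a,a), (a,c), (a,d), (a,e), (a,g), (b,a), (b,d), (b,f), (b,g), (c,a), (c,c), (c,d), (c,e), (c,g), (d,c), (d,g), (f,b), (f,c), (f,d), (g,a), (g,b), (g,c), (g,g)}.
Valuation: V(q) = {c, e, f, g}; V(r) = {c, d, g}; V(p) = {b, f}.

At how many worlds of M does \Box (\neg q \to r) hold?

Let φ = \Box (\neg q \to r). Evaluate φ at each world:
  a (successors {a, c, d, e, g}): φ is false.
  b (successors {a, d, f, g}): φ is false.
  c (successors {a, c, d, e, g}): φ is false.
  d (successors {c, g}): φ is true.
  e (successors ∅): φ is true.
  f (successors {b, c, d}): φ is false.
  g (successors {a, b, c, g}): φ is false.
For instance, at a:
  At a: \Box (\neg q \to r) requires \neg q \to r at every successor {a, c, d, e, g}.
    \neg q \to r fails at a, so \Box (\neg q \to r) is false at a.
Satisfying worlds: {d, e}

2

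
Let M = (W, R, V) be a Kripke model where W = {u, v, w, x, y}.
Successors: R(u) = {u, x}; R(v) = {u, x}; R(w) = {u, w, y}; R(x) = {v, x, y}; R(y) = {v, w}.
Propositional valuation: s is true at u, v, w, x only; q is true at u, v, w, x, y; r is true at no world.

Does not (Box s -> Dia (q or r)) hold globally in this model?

No

Recall that Box ψ holds at a world iff ψ holds at every accessible world, and Dia ψ holds iff ψ holds at some accessible world.
Let φ = not (Box s -> Dia (q or r)). Evaluate φ at each world:
  u (successors {u, x}): φ is false.
  v (successors {u, x}): φ is false.
  w (successors {u, w, y}): φ is false.
  x (successors {v, x, y}): φ is false.
  y (successors {v, w}): φ is false.
Detail at u (counterexample):
  At u: Box s -> Dia (q or r) is true, so not (Box s -> Dia (q or r)) is false.
    At u: Box s is true, Dia (q or r) is true, so Box s -> Dia (q or r) is true.
      At u: Box s requires s at every successor {u, x}.
        At u: s is true.
        At x: s is true.
      So Box s is true at u.
      At u: Dia (q or r) requires q or r at some successor in {u, x}.
        q or r holds at u, so Dia (q or r) is true at u.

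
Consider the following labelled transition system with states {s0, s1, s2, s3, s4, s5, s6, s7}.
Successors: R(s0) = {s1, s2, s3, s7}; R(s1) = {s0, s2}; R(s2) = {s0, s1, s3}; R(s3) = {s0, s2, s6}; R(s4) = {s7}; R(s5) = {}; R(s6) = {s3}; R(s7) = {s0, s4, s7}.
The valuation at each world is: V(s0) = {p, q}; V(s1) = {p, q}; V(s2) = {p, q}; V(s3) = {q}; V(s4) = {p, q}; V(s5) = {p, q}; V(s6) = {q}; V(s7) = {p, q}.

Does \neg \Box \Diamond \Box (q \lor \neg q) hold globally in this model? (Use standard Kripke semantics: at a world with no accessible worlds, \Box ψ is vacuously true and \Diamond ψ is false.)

No

Recall that \Box ψ holds at a world iff ψ holds at every accessible world, and \Diamond ψ holds iff ψ holds at some accessible world.
Let φ = \neg \Box \Diamond \Box (q \lor \neg q). Evaluate φ at each world:
  s0 (successors {s1, s2, s3, s7}): φ is false.
  s1 (successors {s0, s2}): φ is false.
  s2 (successors {s0, s1, s3}): φ is false.
  s3 (successors {s0, s2, s6}): φ is false.
  s4 (successors {s7}): φ is false.
  s5 (successors ∅): φ is false.
  s6 (successors {s3}): φ is false.
  s7 (successors {s0, s4, s7}): φ is false.
Detail at s0 (counterexample):
  At s0: \Box \Diamond \Box (q \lor \neg q) is true, so \neg \Box \Diamond \Box (q \lor \neg q) is false.
    At s0: \Box \Diamond \Box (q \lor \neg q) requires \Diamond \Box (q \lor \neg q) at every successor {s1, s2, s3, s7}.
      At s1: \Diamond \Box (q \lor \neg q) is true.
      At s2: \Diamond \Box (q \lor \neg q) is true.
      At s3: \Diamond \Box (q \lor \neg q) is true.
      At s7: \Diamond \Box (q \lor \neg q) is true.
    So \Box \Diamond \Box (q \lor \neg q) is true at s0.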